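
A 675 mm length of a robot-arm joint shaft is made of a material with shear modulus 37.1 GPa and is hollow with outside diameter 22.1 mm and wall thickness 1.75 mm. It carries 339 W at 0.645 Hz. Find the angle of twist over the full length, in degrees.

7.47°

ω = 2π·0.645 = 4.053 rad/s, so T = P/ω = 339 / 4.053 = 83.65 N·m.
J = π(d_o⁴ − d_i⁴)/32 = π(0.0221⁴ − 0.0186⁴)/32 = 1.167×10^-8 m⁴.
θ = T·L/(G·J) = 83.65 × 0.675 / (37.1×10⁹ × 1.167×10^-8) = 0.1304 rad.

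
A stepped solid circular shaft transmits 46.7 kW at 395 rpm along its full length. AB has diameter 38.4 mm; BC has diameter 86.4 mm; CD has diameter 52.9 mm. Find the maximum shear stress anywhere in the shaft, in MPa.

ω = 2π·395/60 = 41.36 rad/s, so T = P/ω = 46.7×10³ / 41.36 = 1129 N·m.
Under the same torque, τ_max = 16T/(πd³) is largest where d is smallest — segment AB (d = 38.4 mm).
τ_max = 16·1129/(π·(0.0384)³) = 1.015×10^8 Pa.

102 MPa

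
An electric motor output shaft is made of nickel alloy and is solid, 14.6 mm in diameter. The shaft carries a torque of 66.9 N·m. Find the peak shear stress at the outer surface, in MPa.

J = πd⁴/32 = π(0.0146)⁴/32 = 4.461×10^-9 m⁴.
τ_max = T·r/J = 66.90 × 0.00730 / 4.461×10^-9 = 1.095×10^8 Pa.

109 MPa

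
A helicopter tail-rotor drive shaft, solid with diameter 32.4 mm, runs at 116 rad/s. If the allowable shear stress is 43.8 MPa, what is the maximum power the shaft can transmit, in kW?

33.9 kW

J = πd⁴/32 = π(0.0324)⁴/32 = 1.082×10^-7 m⁴.
T_max = τ_allow·J/r = 4.38×10^7 × 1.082×10^-7 / 0.0162 = 292.5 N·m.
ω = 116 rad/s, so P_max = T_max·ω = 3.393×10^4 W.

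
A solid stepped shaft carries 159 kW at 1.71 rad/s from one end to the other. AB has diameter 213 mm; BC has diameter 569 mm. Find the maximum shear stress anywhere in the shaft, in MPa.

49.0 MPa

ω = 1.71 rad/s, so T = P/ω = 159×10³ / 1.710 = 92980 N·m.
Under the same torque, τ_max = 16T/(πd³) is largest where d is smallest — segment AB (d = 213 mm).
τ_max = 16·92980/(π·(0.213)³) = 4.900×10^7 Pa.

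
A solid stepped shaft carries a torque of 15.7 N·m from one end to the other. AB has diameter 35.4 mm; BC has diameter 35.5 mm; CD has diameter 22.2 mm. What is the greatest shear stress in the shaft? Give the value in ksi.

1.06 ksi

Under the same torque, τ_max = 16T/(πd³) is largest where d is smallest — segment CD (d = 22.2 mm).
τ_max = 16·15.70/(π·(0.0222)³) = 7.308×10^6 Pa.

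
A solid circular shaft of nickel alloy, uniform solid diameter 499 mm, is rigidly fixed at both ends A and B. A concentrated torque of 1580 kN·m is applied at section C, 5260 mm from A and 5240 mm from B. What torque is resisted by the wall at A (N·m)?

788000 N·m

With uniform GJ and both ends fixed, compatibility θ_AC = θ_CB gives T_A·a = T_B·b, together with T_A + T_B = T₀.
T_A = T₀·b/(a+b) = 1.580e6·5240/10500 = 788500 N·m; T_B = 791500 N·m.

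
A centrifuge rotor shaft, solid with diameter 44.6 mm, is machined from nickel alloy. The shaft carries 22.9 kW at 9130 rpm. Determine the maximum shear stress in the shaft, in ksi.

ω = 2π·9130/60 = 956.1 rad/s, so T = P/ω = 22.9×10³ / 956.1 = 23.95 N·m.
J = πd⁴/32 = π(0.0446)⁴/32 = 3.885×10^-7 m⁴.
τ_max = T·r/J = 23.95 × 0.0223 / 3.885×10^-7 = 1.375×10^6 Pa.

0.199 ksi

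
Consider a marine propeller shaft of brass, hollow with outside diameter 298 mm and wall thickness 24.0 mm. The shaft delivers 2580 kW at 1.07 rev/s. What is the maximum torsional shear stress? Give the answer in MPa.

146 MPa

ω = 2π·1.07 = 6.723 rad/s, so T = P/ω = 2580×10³ / 6.723 = 383800 N·m.
J = π(d_o⁴ − d_i⁴)/32 = π(0.298⁴ − 0.250⁴)/32 = 3.907×10^-4 m⁴.
τ_max = T·r/J = 383800 × 0.149 / 3.907×10^-4 = 1.463×10^8 Pa.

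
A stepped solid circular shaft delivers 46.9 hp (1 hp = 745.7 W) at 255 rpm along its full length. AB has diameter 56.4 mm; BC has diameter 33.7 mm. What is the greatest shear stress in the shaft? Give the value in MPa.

ω = 2π·255/60 = 26.70 rad/s, so T = P/ω = 46.9×745.7 / 26.70 = 1310 N·m.
Under the same torque, τ_max = 16T/(πd³) is largest where d is smallest — segment BC (d = 33.7 mm).
τ_max = 16·1310/(π·(0.0337)³) = 1.743×10^8 Pa.

174 MPa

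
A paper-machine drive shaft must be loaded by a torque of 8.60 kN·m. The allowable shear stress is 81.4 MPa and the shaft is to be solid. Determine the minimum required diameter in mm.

81.3 mm

For a solid shaft τ_max = 16T/(πd³), so d = (16T/(π τ_allow))^(1/3) = (16·8600/(π·8.14×10^7))^(1/3) = 0.08134 m.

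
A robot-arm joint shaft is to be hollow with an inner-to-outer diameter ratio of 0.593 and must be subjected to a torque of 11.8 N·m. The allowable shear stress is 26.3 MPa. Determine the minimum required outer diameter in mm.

For a hollow shaft with d_i/d_o = 0.593: τ_max = 16T/(π d_o³ (1−k⁴)), so d_o = [16T/(π τ_allow (1−k⁴))]^(1/3) = [16·11.80/(π·2.63×10^7·0.8763)]^(1/3) = 0.01376 m.

13.8 mm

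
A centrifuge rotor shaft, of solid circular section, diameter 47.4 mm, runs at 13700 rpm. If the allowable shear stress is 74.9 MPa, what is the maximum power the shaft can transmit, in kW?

2250 kW

J = πd⁴/32 = π(0.0474)⁴/32 = 4.956×10^-7 m⁴.
T_max = τ_allow·J/r = 7.49×10^7 × 4.956×10^-7 / 0.0237 = 1566 N·m.
ω = 2π·13700/60 = 1435 rad/s, so P_max = T_max·ω = 2.247×10^6 W.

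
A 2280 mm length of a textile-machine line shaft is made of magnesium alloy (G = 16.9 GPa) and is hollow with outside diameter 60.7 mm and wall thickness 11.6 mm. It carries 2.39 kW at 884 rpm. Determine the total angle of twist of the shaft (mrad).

3.06 mrad

ω = 2π·884/60 = 92.57 rad/s, so T = P/ω = 2.39×10³ / 92.57 = 25.82 N·m.
J = π(d_o⁴ − d_i⁴)/32 = π(0.0607⁴ − 0.0375⁴)/32 = 1.139×10^-6 m⁴.
θ = T·L/(G·J) = 25.82 × 2.28 / (16.9×10⁹ × 1.139×10^-6) = 3.059×10^-3 rad.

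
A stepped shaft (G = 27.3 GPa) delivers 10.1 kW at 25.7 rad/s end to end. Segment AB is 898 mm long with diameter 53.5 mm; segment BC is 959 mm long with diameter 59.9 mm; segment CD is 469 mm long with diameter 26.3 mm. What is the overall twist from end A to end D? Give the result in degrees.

ω = 25.7 rad/s, so T = P/ω = 10.1×10³ / 25.70 = 393.0 N·m.
J_AB = π(0.0535)⁴/32 = 8.04×10^-7 m⁴; J_BC = π(0.0599)⁴/32 = 1.26×10^-6 m⁴; J_CD = π(0.0263)⁴/32 = 4.70×10^-8 m⁴.
θ = (T/G)·Σ L_i/J_i = (393.0/27.3×10⁹)·(0.898/8.04×10^-7 + 0.959/1.26×10^-6 + 0.469/4.70×10^-8) = 0.1707 rad.

9.78°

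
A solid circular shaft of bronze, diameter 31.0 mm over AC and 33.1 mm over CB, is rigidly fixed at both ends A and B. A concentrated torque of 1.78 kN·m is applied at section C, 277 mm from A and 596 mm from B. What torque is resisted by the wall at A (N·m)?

1110 N·m

Compatibility: T_A·a/J_AC = T_B·b/J_CB with T_A + T_B = T₀.
J_AC = 9.07×10^-8 m⁴, J_CB = 1.18×10^-7 m⁴, so T_A = T₀·(J_AC/a)/((J_AC/a)+(J_CB/b)) = 1110 N·m, T_B = 670.3 N·m.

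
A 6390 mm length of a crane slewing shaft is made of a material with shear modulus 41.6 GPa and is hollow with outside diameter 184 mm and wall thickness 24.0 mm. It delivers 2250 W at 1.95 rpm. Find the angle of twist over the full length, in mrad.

21.4 mrad

ω = 2π·1.95/60 = 0.2042 rad/s, so T = P/ω = 2250 / 0.2042 = 11020 N·m.
J = π(d_o⁴ − d_i⁴)/32 = π(0.184⁴ − 0.136⁴)/32 = 7.894×10^-5 m⁴.
θ = T·L/(G·J) = 11020 × 6.39 / (41.6×10⁹ × 7.894×10^-5) = 0.02144 rad.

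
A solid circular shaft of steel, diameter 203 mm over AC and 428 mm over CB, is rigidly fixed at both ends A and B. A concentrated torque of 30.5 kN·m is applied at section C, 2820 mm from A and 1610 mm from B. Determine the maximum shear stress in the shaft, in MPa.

1.93 MPa

Compatibility: T_A·a/J_AC = T_B·b/J_CB with T_A + T_B = T₀.
J_AC = 1.67×10^-4 m⁴, J_CB = 3.29×10^-3 m⁴, so T_A = T₀·(J_AC/a)/((J_AC/a)+(J_CB/b)) = 856.5 N·m, T_B = 29640 N·m.
τ in each portion: τ_AC = 5.21×10^5 Pa, τ_CB = 1.93×10^6 Pa; maximum is in CB.
τ_max = T_CB·r/J = 29640·0.214/3.29×10^-3 = 1.926×10^6 Pa.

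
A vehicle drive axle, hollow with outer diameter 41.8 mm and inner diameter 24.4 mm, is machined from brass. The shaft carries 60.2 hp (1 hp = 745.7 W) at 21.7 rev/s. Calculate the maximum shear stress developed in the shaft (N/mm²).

ω = 2π·21.7 = 136.3 rad/s, so T = P/ω = 60.2×745.7 / 136.3 = 329.2 N·m.
J = π(d_o⁴ − d_i⁴)/32 = π(0.0418⁴ − 0.0244⁴)/32 = 2.649×10^-7 m⁴.
τ_max = T·r/J = 329.2 × 0.0209 / 2.649×10^-7 = 2.598×10^7 Pa.

26.0 N/mm²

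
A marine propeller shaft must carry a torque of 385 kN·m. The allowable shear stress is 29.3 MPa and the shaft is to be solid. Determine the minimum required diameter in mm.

406 mm

For a solid shaft τ_max = 16T/(πd³), so d = (16T/(π τ_allow))^(1/3) = (16·385000/(π·2.93×10^7))^(1/3) = 0.4060 m.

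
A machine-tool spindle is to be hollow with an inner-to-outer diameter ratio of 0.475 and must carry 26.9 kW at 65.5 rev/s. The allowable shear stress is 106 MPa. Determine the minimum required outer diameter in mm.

14.9 mm

ω = 2π·65.5 = 411.5 rad/s, so T = P/ω = 26.9×10³ / 411.5 = 65.36 N·m.
For a hollow shaft with d_i/d_o = 0.475: τ_max = 16T/(π d_o³ (1−k⁴)), so d_o = [16T/(π τ_allow (1−k⁴))]^(1/3) = [16·65.36/(π·1.06×10^8·0.9491)]^(1/3) = 0.01490 m.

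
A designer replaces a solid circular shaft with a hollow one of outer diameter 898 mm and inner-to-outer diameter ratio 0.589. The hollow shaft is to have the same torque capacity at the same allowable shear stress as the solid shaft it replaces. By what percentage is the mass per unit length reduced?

28.9 %

Equal τ_max and T ⇒ the solid shaft needs d_s³ = d_o³(1−k⁴), so d_s = 898·(1−0.589⁴)^(1/3) = 860.4 mm.
Area ratio A_h/A_s = d_o²(1−k²)/d_s² = (1−k²)/(1−k⁴)^(2/3) = 0.7114.
Mass saving = 1 − 0.7114 = 28.9 %.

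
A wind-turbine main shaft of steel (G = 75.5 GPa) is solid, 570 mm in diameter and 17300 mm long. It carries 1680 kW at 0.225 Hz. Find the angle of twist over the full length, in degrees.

1.51°

ω = 2π·0.225 = 1.414 rad/s, so T = P/ω = 1680×10³ / 1.414 = 1.188e6 N·m.
J = πd⁴/32 = π(0.570)⁴/32 = 0.01036 m⁴.
θ = T·L/(G·J) = 1.188e6 × 17.3 / (75.5×10⁹ × 0.01036) = 0.02628 rad.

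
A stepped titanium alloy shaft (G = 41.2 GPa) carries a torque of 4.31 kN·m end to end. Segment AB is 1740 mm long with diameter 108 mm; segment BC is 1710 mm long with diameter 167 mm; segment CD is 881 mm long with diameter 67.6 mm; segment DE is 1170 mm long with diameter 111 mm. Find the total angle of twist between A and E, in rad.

J_AB = π(0.108)⁴/32 = 1.34×10^-5 m⁴; J_BC = π(0.167)⁴/32 = 7.64×10^-5 m⁴; J_CD = π(0.0676)⁴/32 = 2.05×10^-6 m⁴; J_DE = π(0.111)⁴/32 = 1.49×10^-5 m⁴.
θ = (T/G)·Σ L_i/J_i = (4310/41.2×10⁹)·(1.74/1.34×10^-5 + 1.71/7.64×10^-5 + 0.881/2.05×10^-6 + 1.17/1.49×10^-5) = 0.06914 rad.

0.0691 rad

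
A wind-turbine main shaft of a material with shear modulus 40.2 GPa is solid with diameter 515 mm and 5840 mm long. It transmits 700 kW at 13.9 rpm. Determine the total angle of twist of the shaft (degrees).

0.580°

ω = 2π·13.9/60 = 1.456 rad/s, so T = P/ω = 700×10³ / 1.456 = 480900 N·m.
J = πd⁴/32 = π(0.515)⁴/32 = 6.906×10^-3 m⁴.
θ = T·L/(G·J) = 480900 × 5.84 / (40.2×10⁹ × 6.906×10^-3) = 0.01012 rad.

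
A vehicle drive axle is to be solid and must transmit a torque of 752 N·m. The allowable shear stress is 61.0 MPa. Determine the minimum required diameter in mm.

39.7 mm

For a solid shaft τ_max = 16T/(πd³), so d = (16T/(π τ_allow))^(1/3) = (16·752.0/(π·6.10×10^7))^(1/3) = 0.03975 m.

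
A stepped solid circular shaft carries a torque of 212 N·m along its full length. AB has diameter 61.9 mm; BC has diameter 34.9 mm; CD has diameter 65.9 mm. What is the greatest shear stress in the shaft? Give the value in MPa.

25.4 MPa

Under the same torque, τ_max = 16T/(πd³) is largest where d is smallest — segment BC (d = 34.9 mm).
τ_max = 16·212.0/(π·(0.0349)³) = 2.540×10^7 Pa.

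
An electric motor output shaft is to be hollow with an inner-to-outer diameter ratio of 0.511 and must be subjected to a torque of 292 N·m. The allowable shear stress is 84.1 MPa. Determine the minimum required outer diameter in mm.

26.7 mm

For a hollow shaft with d_i/d_o = 0.511: τ_max = 16T/(π d_o³ (1−k⁴)), so d_o = [16T/(π τ_allow (1−k⁴))]^(1/3) = [16·292.0/(π·8.41×10^7·0.9318)]^(1/3) = 0.02667 m.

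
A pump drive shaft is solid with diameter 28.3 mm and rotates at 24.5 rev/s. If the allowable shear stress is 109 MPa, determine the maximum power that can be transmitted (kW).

J = πd⁴/32 = π(0.0283)⁴/32 = 6.297×10^-8 m⁴.
T_max = τ_allow·J/r = 1.09×10^8 × 6.297×10^-8 / 0.0142 = 485.1 N·m.
ω = 2π·24.5 = 153.9 rad/s, so P_max = T_max·ω = 7.467×10^4 W.

74.7 kW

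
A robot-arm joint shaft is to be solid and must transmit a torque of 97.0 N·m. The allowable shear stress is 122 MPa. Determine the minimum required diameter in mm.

15.9 mm

For a solid shaft τ_max = 16T/(πd³), so d = (16T/(π τ_allow))^(1/3) = (16·97.00/(π·1.22×10^8))^(1/3) = 0.01594 m.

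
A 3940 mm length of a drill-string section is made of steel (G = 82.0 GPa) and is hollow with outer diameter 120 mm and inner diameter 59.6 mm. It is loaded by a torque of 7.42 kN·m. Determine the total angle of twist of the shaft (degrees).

J = π(d_o⁴ − d_i⁴)/32 = π(0.120⁴ − 0.0596⁴)/32 = 1.912×10^-5 m⁴.
θ = T·L/(G·J) = 7420 × 3.94 / (82.0×10⁹ × 1.912×10^-5) = 0.01865 rad.

1.07°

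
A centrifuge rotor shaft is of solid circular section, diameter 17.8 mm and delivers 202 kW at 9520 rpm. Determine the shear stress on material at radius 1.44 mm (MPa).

29.6 MPa

ω = 2π·9520/60 = 996.9 rad/s, so T = P/ω = 202×10³ / 996.9 = 202.6 N·m.
J = πd⁴/32 = π(0.0178)⁴/32 = 9.856×10^-9 m⁴.
Shear stress varies linearly with radius: τ = T·r/J = 202.6 × 0.00144 / 9.856×10^-9 = 2.961×10^7 Pa.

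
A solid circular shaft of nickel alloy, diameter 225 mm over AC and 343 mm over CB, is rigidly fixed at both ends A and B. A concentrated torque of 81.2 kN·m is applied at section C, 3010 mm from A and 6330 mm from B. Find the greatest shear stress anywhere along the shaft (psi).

Compatibility: T_A·a/J_AC = T_B·b/J_CB with T_A + T_B = T₀.
J_AC = 2.52×10^-4 m⁴, J_CB = 1.36×10^-3 m⁴, so T_A = T₀·(J_AC/a)/((J_AC/a)+(J_CB/b)) = 22760 N·m, T_B = 58440 N·m.
τ in each portion: τ_AC = 1.02×10^7 Pa, τ_CB = 7.38×10^6 Pa; maximum is in AC.
τ_max = T_AC·r/J = 22760·0.113/2.52×10^-4 = 1.018×10^7 Pa.

1480 psi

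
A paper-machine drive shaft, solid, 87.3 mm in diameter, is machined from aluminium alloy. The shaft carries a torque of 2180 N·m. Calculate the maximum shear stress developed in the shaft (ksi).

J = πd⁴/32 = π(0.0873)⁴/32 = 5.702×10^-6 m⁴.
τ_max = T·r/J = 2180 × 0.0437 / 5.702×10^-6 = 1.669×10^7 Pa.

2.42 ksi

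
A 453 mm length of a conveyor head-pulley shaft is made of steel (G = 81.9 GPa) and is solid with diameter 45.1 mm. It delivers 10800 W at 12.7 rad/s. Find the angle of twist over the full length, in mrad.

ω = 12.7 rad/s, so T = P/ω = 10800 / 12.70 = 850.4 N·m.
J = πd⁴/32 = π(0.0451)⁴/32 = 4.062×10^-7 m⁴.
θ = T·L/(G·J) = 850.4 × 0.453 / (81.9×10⁹ × 4.062×10^-7) = 0.01158 rad.

11.6 mrad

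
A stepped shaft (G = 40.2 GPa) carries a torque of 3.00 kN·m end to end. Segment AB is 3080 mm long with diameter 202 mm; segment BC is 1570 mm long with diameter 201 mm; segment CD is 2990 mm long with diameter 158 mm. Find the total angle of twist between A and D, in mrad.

5.78 mrad

J_AB = π(0.202)⁴/32 = 1.63×10^-4 m⁴; J_BC = π(0.201)⁴/32 = 1.60×10^-4 m⁴; J_CD = π(0.158)⁴/32 = 6.12×10^-5 m⁴.
θ = (T/G)·Σ L_i/J_i = (3000/40.2×10⁹)·(3.08/1.63×10^-4 + 1.57/1.60×10^-4 + 2.99/6.12×10^-5) = 5.784×10^-3 rad.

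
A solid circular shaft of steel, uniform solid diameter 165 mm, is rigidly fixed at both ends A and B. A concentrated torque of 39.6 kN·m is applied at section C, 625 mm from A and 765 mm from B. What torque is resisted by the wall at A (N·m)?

21800 N·m

With uniform GJ and both ends fixed, compatibility θ_AC = θ_CB gives T_A·a = T_B·b, together with T_A + T_B = T₀.
T_A = T₀·b/(a+b) = 39600·765/1390 = 21790 N·m; T_B = 17810 N·m.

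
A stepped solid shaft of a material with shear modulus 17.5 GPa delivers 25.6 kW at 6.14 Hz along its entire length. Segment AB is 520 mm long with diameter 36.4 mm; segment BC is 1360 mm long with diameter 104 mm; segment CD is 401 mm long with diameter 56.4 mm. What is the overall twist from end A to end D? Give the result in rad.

0.134 rad

ω = 2π·6.14 = 38.58 rad/s, so T = P/ω = 25.6×10³ / 38.58 = 663.6 N·m.
J_AB = π(0.0364)⁴/32 = 1.72×10^-7 m⁴; J_BC = π(0.104)⁴/32 = 1.15×10^-5 m⁴; J_CD = π(0.0564)⁴/32 = 9.93×10^-7 m⁴.
θ = (T/G)·Σ L_i/J_i = (663.6/17.5×10⁹)·(0.520/1.72×10^-7 + 1.36/1.15×10^-5 + 0.401/9.93×10^-7) = 0.1342 rad.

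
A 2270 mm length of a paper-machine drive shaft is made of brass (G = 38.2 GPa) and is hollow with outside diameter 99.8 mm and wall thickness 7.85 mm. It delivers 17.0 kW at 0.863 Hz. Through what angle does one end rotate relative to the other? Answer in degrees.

2.21°

ω = 2π·0.863 = 5.422 rad/s, so T = P/ω = 17.0×10³ / 5.422 = 3135 N·m.
J = π(d_o⁴ − d_i⁴)/32 = π(0.0998⁴ − 0.0841⁴)/32 = 4.828×10^-6 m⁴.
θ = T·L/(G·J) = 3135 × 2.27 / (38.2×10⁹ × 4.828×10^-6) = 0.03859 rad.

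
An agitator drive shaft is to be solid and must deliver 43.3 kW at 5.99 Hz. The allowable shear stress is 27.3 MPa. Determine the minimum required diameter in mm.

59.9 mm

ω = 2π·5.99 = 37.64 rad/s, so T = P/ω = 43.3×10³ / 37.64 = 1150 N·m.
For a solid shaft τ_max = 16T/(πd³), so d = (16T/(π τ_allow))^(1/3) = (16·1150/(π·2.73×10^7))^(1/3) = 0.05987 m.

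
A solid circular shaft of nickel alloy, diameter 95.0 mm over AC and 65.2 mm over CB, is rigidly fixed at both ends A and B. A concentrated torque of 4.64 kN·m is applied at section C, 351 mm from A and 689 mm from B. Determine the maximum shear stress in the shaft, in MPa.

Compatibility: T_A·a/J_AC = T_B·b/J_CB with T_A + T_B = T₀.
J_AC = 8.00×10^-6 m⁴, J_CB = 1.77×10^-6 m⁴, so T_A = T₀·(J_AC/a)/((J_AC/a)+(J_CB/b)) = 4169 N·m, T_B = 471.2 N·m.
τ in each portion: τ_AC = 2.48×10^7 Pa, τ_CB = 8.66×10^6 Pa; maximum is in AC.
τ_max = T_AC·r/J = 4169·0.0475/8.00×10^-6 = 2.476×10^7 Pa.

24.8 MPa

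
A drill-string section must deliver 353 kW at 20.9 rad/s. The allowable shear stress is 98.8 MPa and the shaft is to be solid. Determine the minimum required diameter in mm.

95.5 mm

ω = 20.9 rad/s, so T = P/ω = 353×10³ / 20.90 = 16890 N·m.
For a solid shaft τ_max = 16T/(πd³), so d = (16T/(π τ_allow))^(1/3) = (16·16890/(π·9.88×10^7))^(1/3) = 0.09549 m.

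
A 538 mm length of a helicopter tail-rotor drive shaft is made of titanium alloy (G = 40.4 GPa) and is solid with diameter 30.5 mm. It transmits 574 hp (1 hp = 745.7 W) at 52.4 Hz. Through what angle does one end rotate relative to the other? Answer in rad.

0.204 rad

ω = 2π·52.4 = 329.2 rad/s, so T = P/ω = 574×745.7 / 329.2 = 1300 N·m.
J = πd⁴/32 = π(0.0305)⁴/32 = 8.496×10^-8 m⁴.
θ = T·L/(G·J) = 1300 × 0.538 / (40.4×10⁹ × 8.496×10^-8) = 0.2038 rad.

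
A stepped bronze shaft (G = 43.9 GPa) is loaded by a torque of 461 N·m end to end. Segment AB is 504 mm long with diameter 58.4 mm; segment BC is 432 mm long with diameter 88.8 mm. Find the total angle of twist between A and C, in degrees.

J_AB = π(0.0584)⁴/32 = 1.14×10^-6 m⁴; J_BC = π(0.0888)⁴/32 = 6.10×10^-6 m⁴.
θ = (T/G)·Σ L_i/J_i = (461.0/43.9×10⁹)·(0.504/1.14×10^-6 + 0.432/6.10×10^-6) = 5.378×10^-3 rad.

0.308°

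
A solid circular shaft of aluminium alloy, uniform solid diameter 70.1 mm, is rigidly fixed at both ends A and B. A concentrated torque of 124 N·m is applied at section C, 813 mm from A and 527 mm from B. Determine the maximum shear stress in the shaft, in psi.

With uniform GJ and both ends fixed, compatibility θ_AC = θ_CB gives T_A·a = T_B·b, together with T_A + T_B = T₀.
T_A = T₀·b/(a+b) = 124.0·527/1340 = 48.77 N·m; T_B = 75.23 N·m.
τ in each portion: τ_AC = 7.21×10^5 Pa, τ_CB = 1.11×10^6 Pa; maximum is in CB.
τ_max = T_CB·r/J = 75.23·0.0350/2.37×10^-6 = 1.112×10^6 Pa.

161 psi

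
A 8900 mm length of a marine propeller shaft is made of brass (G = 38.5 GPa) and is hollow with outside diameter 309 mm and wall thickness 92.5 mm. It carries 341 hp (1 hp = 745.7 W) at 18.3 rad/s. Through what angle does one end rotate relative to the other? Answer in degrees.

0.211°

ω = 18.3 rad/s, so T = P/ω = 341×745.7 / 18.30 = 13900 N·m.
J = π(d_o⁴ − d_i⁴)/32 = π(0.309⁴ − 0.124⁴)/32 = 8.718×10^-4 m⁴.
θ = T·L/(G·J) = 13900 × 8.90 / (38.5×10⁹ × 8.718×10^-4) = 3.684×10^-3 rad.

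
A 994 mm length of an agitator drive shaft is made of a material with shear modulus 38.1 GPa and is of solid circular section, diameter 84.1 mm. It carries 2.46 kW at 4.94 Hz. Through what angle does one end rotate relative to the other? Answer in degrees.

ω = 2π·4.94 = 31.04 rad/s, so T = P/ω = 2.46×10³ / 31.04 = 79.26 N·m.
J = πd⁴/32 = π(0.0841)⁴/32 = 4.911×10^-6 m⁴.
θ = T·L/(G·J) = 79.26 × 0.994 / (38.1×10⁹ × 4.911×10^-6) = 4.210×10^-4 rad.

0.0241°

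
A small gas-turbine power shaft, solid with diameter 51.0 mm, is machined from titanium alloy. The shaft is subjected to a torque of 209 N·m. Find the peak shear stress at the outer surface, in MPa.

8.02 MPa

J = πd⁴/32 = π(0.0510)⁴/32 = 6.642×10^-7 m⁴.
τ_max = T·r/J = 209.0 × 0.0255 / 6.642×10^-7 = 8.024×10^6 Pa.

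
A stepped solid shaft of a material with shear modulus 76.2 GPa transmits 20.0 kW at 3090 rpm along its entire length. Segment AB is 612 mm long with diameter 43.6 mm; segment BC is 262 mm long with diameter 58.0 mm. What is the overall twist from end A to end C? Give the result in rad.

0.00159 rad

ω = 2π·3090/60 = 323.6 rad/s, so T = P/ω = 20.0×10³ / 323.6 = 61.81 N·m.
J_AB = π(0.0436)⁴/32 = 3.55×10^-7 m⁴; J_BC = π(0.0580)⁴/32 = 1.11×10^-6 m⁴.
θ = (T/G)·Σ L_i/J_i = (61.81/76.2×10⁹)·(0.612/3.55×10^-7 + 0.262/1.11×10^-6) = 1.591×10^-3 rad.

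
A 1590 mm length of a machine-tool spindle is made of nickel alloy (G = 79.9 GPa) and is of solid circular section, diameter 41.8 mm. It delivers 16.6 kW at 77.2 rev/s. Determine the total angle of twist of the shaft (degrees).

0.130°

ω = 2π·77.2 = 485.1 rad/s, so T = P/ω = 16.6×10³ / 485.1 = 34.22 N·m.
J = πd⁴/32 = π(0.0418)⁴/32 = 2.997×10^-7 m⁴.
θ = T·L/(G·J) = 34.22 × 1.59 / (79.9×10⁹ × 2.997×10^-7) = 2.272×10^-3 rad.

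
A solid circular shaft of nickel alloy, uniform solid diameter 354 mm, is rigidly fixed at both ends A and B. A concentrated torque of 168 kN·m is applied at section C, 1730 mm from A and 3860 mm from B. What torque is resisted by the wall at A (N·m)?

With uniform GJ and both ends fixed, compatibility θ_AC = θ_CB gives T_A·a = T_B·b, together with T_A + T_B = T₀.
T_A = T₀·b/(a+b) = 168000·3860/5590 = 116000 N·m; T_B = 51990 N·m.

116000 N·m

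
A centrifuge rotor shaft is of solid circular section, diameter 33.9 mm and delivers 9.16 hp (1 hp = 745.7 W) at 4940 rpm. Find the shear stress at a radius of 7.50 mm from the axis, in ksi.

0.111 ksi

ω = 2π·4940/60 = 517.3 rad/s, so T = P/ω = 9.16×745.7 / 517.3 = 13.20 N·m.
J = πd⁴/32 = π(0.0339)⁴/32 = 1.297×10^-7 m⁴.
Shear stress varies linearly with radius: τ = T·r/J = 13.20 × 0.00750 / 1.297×10^-7 = 7.638×10^5 Pa.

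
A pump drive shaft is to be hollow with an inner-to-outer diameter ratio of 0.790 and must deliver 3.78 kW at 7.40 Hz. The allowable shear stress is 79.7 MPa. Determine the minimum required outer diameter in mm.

ω = 2π·7.40 = 46.50 rad/s, so T = P/ω = 3.78×10³ / 46.50 = 81.30 N·m.
For a hollow shaft with d_i/d_o = 0.790: τ_max = 16T/(π d_o³ (1−k⁴)), so d_o = [16T/(π τ_allow (1−k⁴))]^(1/3) = [16·81.30/(π·7.97×10^7·0.6105)]^(1/3) = 0.02042 m.

20.4 mm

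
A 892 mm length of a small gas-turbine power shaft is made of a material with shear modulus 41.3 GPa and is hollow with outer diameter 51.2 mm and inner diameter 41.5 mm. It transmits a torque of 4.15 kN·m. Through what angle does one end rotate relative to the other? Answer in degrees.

13.4°

J = π(d_o⁴ − d_i⁴)/32 = π(0.0512⁴ − 0.0415⁴)/32 = 3.835×10^-7 m⁴.
θ = T·L/(G·J) = 4150 × 0.892 / (41.3×10⁹ × 3.835×10^-7) = 0.2338 rad.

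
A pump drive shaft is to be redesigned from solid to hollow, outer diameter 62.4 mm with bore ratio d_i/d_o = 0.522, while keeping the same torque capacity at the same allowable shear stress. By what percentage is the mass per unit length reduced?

Equal τ_max and T ⇒ the solid shaft needs d_s³ = d_o³(1−k⁴), so d_s = 62.4·(1−0.522⁴)^(1/3) = 60.82 mm.
Area ratio A_h/A_s = d_o²(1−k²)/d_s² = (1−k²)/(1−k⁴)^(2/3) = 0.7659.
Mass saving = 1 − 0.7659 = 23.4 %.

23.4 %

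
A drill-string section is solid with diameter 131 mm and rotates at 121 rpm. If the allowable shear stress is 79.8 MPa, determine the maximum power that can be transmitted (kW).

J = πd⁴/32 = π(0.131)⁴/32 = 2.891×10^-5 m⁴.
T_max = τ_allow·J/r = 7.98×10^7 × 2.891×10^-5 / 0.0655 = 35220 N·m.
ω = 2π·121/60 = 12.67 rad/s, so P_max = T_max·ω = 4.463×10^5 W.

446 kW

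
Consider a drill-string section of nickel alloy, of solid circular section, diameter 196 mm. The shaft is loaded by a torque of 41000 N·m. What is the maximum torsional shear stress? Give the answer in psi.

J = πd⁴/32 = π(0.196)⁴/32 = 1.449×10^-4 m⁴.
τ_max = T·r/J = 41000 × 0.0980 / 1.449×10^-4 = 2.773×10^7 Pa.

4020 psi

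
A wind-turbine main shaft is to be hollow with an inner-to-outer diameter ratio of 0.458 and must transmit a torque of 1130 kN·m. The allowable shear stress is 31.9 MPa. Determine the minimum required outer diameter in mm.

For a hollow shaft with d_i/d_o = 0.458: τ_max = 16T/(π d_o³ (1−k⁴)), so d_o = [16T/(π τ_allow (1−k⁴))]^(1/3) = [16·1.130e6/(π·3.19×10^7·0.9560)]^(1/3) = 0.5736 m.

574 mm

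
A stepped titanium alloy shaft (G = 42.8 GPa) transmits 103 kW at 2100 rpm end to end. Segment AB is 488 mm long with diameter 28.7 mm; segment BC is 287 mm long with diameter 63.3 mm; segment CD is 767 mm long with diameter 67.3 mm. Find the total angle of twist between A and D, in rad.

ω = 2π·2100/60 = 219.9 rad/s, so T = P/ω = 103×10³ / 219.9 = 468.4 N·m.
J_AB = π(0.0287)⁴/32 = 6.66×10^-8 m⁴; J_BC = π(0.0633)⁴/32 = 1.58×10^-6 m⁴; J_CD = π(0.0673)⁴/32 = 2.01×10^-6 m⁴.
θ = (T/G)·Σ L_i/J_i = (468.4/42.8×10⁹)·(0.488/6.66×10^-8 + 0.287/1.58×10^-6 + 0.767/2.01×10^-6) = 0.08633 rad.

0.0863 rad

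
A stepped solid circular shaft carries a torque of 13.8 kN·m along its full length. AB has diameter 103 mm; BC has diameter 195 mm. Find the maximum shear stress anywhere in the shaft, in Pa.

6.43e7 Pa

Under the same torque, τ_max = 16T/(πd³) is largest where d is smallest — segment AB (d = 103 mm).
τ_max = 16·13800/(π·(0.103)³) = 6.432×10^7 Pa.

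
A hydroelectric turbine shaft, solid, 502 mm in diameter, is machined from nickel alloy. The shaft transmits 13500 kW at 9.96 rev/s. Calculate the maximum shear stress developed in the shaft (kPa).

ω = 2π·9.96 = 62.58 rad/s, so T = P/ω = 13500×10³ / 62.58 = 215700 N·m.
J = πd⁴/32 = π(0.502)⁴/32 = 6.235×10^-3 m⁴.
τ_max = T·r/J = 215700 × 0.251 / 6.235×10^-3 = 8.685×10^6 Pa.

8680 kPa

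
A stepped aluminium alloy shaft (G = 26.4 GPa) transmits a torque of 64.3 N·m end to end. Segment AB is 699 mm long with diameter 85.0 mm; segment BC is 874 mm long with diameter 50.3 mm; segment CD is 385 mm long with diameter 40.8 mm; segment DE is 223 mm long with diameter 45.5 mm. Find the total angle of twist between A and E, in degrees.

J_AB = π(0.0850)⁴/32 = 5.12×10^-6 m⁴; J_BC = π(0.0503)⁴/32 = 6.28×10^-7 m⁴; J_CD = π(0.0408)⁴/32 = 2.72×10^-7 m⁴; J_DE = π(0.0455)⁴/32 = 4.21×10^-7 m⁴.
θ = (T/G)·Σ L_i/J_i = (64.30/26.4×10⁹)·(0.699/5.12×10^-6 + 0.874/6.28×10^-7 + 0.385/2.72×10^-7 + 0.223/4.21×10^-7) = 8.457×10^-3 rad.

0.485°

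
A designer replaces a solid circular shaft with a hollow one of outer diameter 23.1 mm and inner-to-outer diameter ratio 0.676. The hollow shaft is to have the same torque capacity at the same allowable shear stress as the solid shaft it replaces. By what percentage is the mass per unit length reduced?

Equal τ_max and T ⇒ the solid shaft needs d_s³ = d_o³(1−k⁴), so d_s = 23.1·(1−0.676⁴)^(1/3) = 21.36 mm.
Area ratio A_h/A_s = d_o²(1−k²)/d_s² = (1−k²)/(1−k⁴)^(2/3) = 0.6348.
Mass saving = 1 − 0.6348 = 36.5 %.

36.5 %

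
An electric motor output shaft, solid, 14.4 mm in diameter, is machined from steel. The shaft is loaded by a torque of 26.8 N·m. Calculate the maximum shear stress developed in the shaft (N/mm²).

45.7 N/mm²

J = πd⁴/32 = π(0.0144)⁴/32 = 4.221×10^-9 m⁴.
τ_max = T·r/J = 26.80 × 0.00720 / 4.221×10^-9 = 4.571×10^7 Pa.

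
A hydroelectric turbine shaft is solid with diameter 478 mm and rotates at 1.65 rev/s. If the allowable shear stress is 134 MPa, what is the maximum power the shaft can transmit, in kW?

J = πd⁴/32 = π(0.478)⁴/32 = 5.125×10^-3 m⁴.
T_max = τ_allow·J/r = 1.34×10^8 × 5.125×10^-3 / 0.239 = 2.874e6 N·m.
ω = 2π·1.65 = 10.37 rad/s, so P_max = T_max·ω = 2.979×10^7 W.

29800 kW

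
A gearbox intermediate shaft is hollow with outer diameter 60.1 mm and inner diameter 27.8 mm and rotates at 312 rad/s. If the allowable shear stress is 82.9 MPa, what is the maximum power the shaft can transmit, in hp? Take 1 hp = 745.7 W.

J = π(d_o⁴ − d_i⁴)/32 = π(0.0601⁴ − 0.0278⁴)/32 = 1.222×10^-6 m⁴.
T_max = τ_allow·J/r = 8.29×10^7 × 1.222×10^-6 / 0.0301 = 3372 N·m.
ω = 312 rad/s, so P_max = T_max·ω = 1.052×10^6 W.

1410 hp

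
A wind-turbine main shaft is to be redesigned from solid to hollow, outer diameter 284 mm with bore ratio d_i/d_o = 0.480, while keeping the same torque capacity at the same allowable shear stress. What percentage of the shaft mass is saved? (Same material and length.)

20.2 %

Equal τ_max and T ⇒ the solid shaft needs d_s³ = d_o³(1−k⁴), so d_s = 284·(1−0.480⁴)^(1/3) = 278.9 mm.
Area ratio A_h/A_s = d_o²(1−k²)/d_s² = (1−k²)/(1−k⁴)^(2/3) = 0.7981.
Mass saving = 1 − 0.7981 = 20.2 %.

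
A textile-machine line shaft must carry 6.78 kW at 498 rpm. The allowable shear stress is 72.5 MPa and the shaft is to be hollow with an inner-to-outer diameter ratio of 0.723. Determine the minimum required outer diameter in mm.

23.2 mm

ω = 2π·498/60 = 52.15 rad/s, so T = P/ω = 6.78×10³ / 52.15 = 130.0 N·m.
For a hollow shaft with d_i/d_o = 0.723: τ_max = 16T/(π d_o³ (1−k⁴)), so d_o = [16T/(π τ_allow (1−k⁴))]^(1/3) = [16·130.0/(π·7.25×10^7·0.7268)]^(1/3) = 0.02325 m.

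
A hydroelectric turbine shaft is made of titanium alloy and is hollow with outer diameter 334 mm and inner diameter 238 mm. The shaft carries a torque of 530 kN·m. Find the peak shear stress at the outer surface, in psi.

J = π(d_o⁴ − d_i⁴)/32 = π(0.334⁴ − 0.238⁴)/32 = 9.068×10^-4 m⁴.
τ_max = T·r/J = 530000 × 0.167 / 9.068×10^-4 = 9.761×10^7 Pa.

14200 psi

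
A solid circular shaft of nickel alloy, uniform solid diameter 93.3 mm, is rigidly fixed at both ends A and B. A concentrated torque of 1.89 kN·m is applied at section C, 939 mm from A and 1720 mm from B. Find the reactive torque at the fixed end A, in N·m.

1220 N·m

With uniform GJ and both ends fixed, compatibility θ_AC = θ_CB gives T_A·a = T_B·b, together with T_A + T_B = T₀.
T_A = T₀·b/(a+b) = 1890·1720/2659 = 1223 N·m; T_B = 667.4 N·m.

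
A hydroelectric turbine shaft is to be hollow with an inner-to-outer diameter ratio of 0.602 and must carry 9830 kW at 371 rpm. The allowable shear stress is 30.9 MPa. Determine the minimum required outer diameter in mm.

363 mm

ω = 2π·371/60 = 38.85 rad/s, so T = P/ω = 9830×10³ / 38.85 = 253000 N·m.
For a hollow shaft with d_i/d_o = 0.602: τ_max = 16T/(π d_o³ (1−k⁴)), so d_o = [16T/(π τ_allow (1−k⁴))]^(1/3) = [16·253000/(π·3.09×10^7·0.8687)]^(1/3) = 0.3634 m.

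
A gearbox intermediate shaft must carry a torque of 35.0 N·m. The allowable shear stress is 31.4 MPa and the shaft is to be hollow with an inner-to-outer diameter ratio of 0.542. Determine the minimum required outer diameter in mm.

For a hollow shaft with d_i/d_o = 0.542: τ_max = 16T/(π d_o³ (1−k⁴)), so d_o = [16T/(π τ_allow (1−k⁴))]^(1/3) = [16·35.00/(π·3.14×10^7·0.9137)]^(1/3) = 0.01838 m.

18.4 mm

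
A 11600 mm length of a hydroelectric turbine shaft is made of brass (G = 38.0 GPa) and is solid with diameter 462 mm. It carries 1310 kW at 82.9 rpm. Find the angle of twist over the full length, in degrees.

0.590°

ω = 2π·82.9/60 = 8.681 rad/s, so T = P/ω = 1310×10³ / 8.681 = 150900 N·m.
J = πd⁴/32 = π(0.462)⁴/32 = 4.473×10^-3 m⁴.
θ = T·L/(G·J) = 150900 × 11.6 / (38.0×10⁹ × 4.473×10^-3) = 0.01030 rad.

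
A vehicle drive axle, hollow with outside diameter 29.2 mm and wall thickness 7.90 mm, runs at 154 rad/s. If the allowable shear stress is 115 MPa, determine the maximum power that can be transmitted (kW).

J = π(d_o⁴ − d_i⁴)/32 = π(0.0292⁴ − 0.0134⁴)/32 = 6.821×10^-8 m⁴.
T_max = τ_allow·J/r = 1.15×10^8 × 6.821×10^-8 / 0.0146 = 537.2 N·m.
ω = 154 rad/s, so P_max = T_max·ω = 8.274×10^4 W.

82.7 kW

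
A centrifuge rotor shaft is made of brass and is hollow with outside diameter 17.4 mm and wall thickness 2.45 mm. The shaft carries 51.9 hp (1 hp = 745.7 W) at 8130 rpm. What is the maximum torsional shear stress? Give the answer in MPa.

ω = 2π·8130/60 = 851.4 rad/s, so T = P/ω = 51.9×745.7 / 851.4 = 45.46 N·m.
J = π(d_o⁴ − d_i⁴)/32 = π(0.0174⁴ − 0.0125⁴)/32 = 6.602×10^-9 m⁴.
τ_max = T·r/J = 45.46 × 0.00870 / 6.602×10^-9 = 5.990×10^7 Pa.

59.9 MPa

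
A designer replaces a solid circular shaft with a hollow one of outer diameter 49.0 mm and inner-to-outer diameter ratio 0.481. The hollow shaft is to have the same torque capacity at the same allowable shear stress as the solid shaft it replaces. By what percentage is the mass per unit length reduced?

Equal τ_max and T ⇒ the solid shaft needs d_s³ = d_o³(1−k⁴), so d_s = 49.0·(1−0.481⁴)^(1/3) = 48.11 mm.
Area ratio A_h/A_s = d_o²(1−k²)/d_s² = (1−k²)/(1−k⁴)^(2/3) = 0.7974.
Mass saving = 1 − 0.7974 = 20.3 %.

20.3 %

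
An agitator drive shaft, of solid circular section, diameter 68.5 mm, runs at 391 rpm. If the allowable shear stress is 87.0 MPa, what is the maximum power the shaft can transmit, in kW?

J = πd⁴/32 = π(0.0685)⁴/32 = 2.162×10^-6 m⁴.
T_max = τ_allow·J/r = 8.70×10^7 × 2.162×10^-6 / 0.0343 = 5491 N·m.
ω = 2π·391/60 = 40.95 rad/s, so P_max = T_max·ω = 2.248×10^5 W.

225 kW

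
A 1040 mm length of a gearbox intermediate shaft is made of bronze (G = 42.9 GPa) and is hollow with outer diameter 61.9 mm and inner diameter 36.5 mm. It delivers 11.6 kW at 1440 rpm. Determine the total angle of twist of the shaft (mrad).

ω = 2π·1440/60 = 150.8 rad/s, so T = P/ω = 11.6×10³ / 150.8 = 76.92 N·m.
J = π(d_o⁴ − d_i⁴)/32 = π(0.0619⁴ − 0.0365⁴)/32 = 1.267×10^-6 m⁴.
θ = T·L/(G·J) = 76.92 × 1.04 / (42.9×10⁹ × 1.267×10^-6) = 1.472×10^-3 rad.

1.47 mrad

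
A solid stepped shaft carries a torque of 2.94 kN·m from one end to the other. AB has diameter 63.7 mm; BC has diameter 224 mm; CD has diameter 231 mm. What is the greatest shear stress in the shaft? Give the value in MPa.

Under the same torque, τ_max = 16T/(πd³) is largest where d is smallest — segment AB (d = 63.7 mm).
τ_max = 16·2940/(π·(0.0637)³) = 5.793×10^7 Pa.

57.9 MPa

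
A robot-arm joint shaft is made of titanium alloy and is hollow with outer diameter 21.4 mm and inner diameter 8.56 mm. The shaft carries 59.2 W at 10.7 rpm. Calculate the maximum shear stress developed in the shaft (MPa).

28.2 MPa

ω = 2π·10.7/60 = 1.121 rad/s, so T = P/ω = 59.2 / 1.121 = 52.83 N·m.
J = π(d_o⁴ − d_i⁴)/32 = π(0.0214⁴ − 0.00856⁴)/32 = 2.006×10^-8 m⁴.
τ_max = T·r/J = 52.83 × 0.0107 / 2.006×10^-8 = 2.818×10^7 Pa.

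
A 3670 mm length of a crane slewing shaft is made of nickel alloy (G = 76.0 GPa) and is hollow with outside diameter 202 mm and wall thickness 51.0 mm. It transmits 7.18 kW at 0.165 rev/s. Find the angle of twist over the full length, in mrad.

2.18 mrad

ω = 2π·0.165 = 1.037 rad/s, so T = P/ω = 7.18×10³ / 1.037 = 6926 N·m.
J = π(d_o⁴ − d_i⁴)/32 = π(0.202⁴ − 0.100⁴)/32 = 1.536×10^-4 m⁴.
θ = T·L/(G·J) = 6926 × 3.67 / (76.0×10⁹ × 1.536×10^-4) = 2.177×10^-3 rad.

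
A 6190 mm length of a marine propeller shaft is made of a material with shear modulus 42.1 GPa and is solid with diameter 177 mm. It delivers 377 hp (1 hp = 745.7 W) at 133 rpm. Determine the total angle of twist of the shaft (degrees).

1.76°

ω = 2π·133/60 = 13.93 rad/s, so T = P/ω = 377×745.7 / 13.93 = 20180 N·m.
J = πd⁴/32 = π(0.177)⁴/32 = 9.636×10^-5 m⁴.
θ = T·L/(G·J) = 20180 × 6.19 / (42.1×10⁹ × 9.636×10^-5) = 0.03080 rad.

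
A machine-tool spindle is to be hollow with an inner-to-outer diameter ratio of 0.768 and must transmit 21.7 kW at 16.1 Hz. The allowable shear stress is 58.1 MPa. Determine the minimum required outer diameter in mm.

30.7 mm

ω = 2π·16.1 = 101.2 rad/s, so T = P/ω = 21.7×10³ / 101.2 = 214.5 N·m.
For a hollow shaft with d_i/d_o = 0.768: τ_max = 16T/(π d_o³ (1−k⁴)), so d_o = [16T/(π τ_allow (1−k⁴))]^(1/3) = [16·214.5/(π·5.81×10^7·0.6521)]^(1/3) = 0.03066 m.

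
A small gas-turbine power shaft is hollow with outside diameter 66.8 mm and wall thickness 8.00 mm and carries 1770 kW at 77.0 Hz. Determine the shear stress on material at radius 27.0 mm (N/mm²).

75.9 N/mm²

ω = 2π·77.0 = 483.8 rad/s, so T = P/ω = 1770×10³ / 483.8 = 3658 N·m.
J = π(d_o⁴ − d_i⁴)/32 = π(0.0668⁴ − 0.0508⁴)/32 = 1.301×10^-6 m⁴.
Shear stress varies linearly with radius: τ = T·r/J = 3658 × 0.0270 / 1.301×10^-6 = 7.593×10^7 Pa.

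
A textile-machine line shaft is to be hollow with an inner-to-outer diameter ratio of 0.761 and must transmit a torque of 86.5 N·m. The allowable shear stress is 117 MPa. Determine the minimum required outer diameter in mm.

17.8 mm

For a hollow shaft with d_i/d_o = 0.761: τ_max = 16T/(π d_o³ (1−k⁴)), so d_o = [16T/(π τ_allow (1−k⁴))]^(1/3) = [16·86.50/(π·1.17×10^8·0.6646)]^(1/3) = 0.01783 m.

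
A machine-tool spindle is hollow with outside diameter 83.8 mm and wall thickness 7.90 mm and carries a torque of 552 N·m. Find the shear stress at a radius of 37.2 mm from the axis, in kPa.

7490 kPa

J = π(d_o⁴ − d_i⁴)/32 = π(0.0838⁴ − 0.0680⁴)/32 = 2.742×10^-6 m⁴.
Shear stress varies linearly with radius: τ = T·r/J = 552.0 × 0.0372 / 2.742×10^-6 = 7.488×10^6 Pa.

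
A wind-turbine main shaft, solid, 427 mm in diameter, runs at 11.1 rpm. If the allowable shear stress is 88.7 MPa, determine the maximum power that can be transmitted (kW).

J = πd⁴/32 = π(0.427)⁴/32 = 3.264×10^-3 m⁴.
T_max = τ_allow·J/r = 8.87×10^7 × 3.264×10^-3 / 0.213 = 1.356e6 N·m.
ω = 2π·11.1/60 = 1.162 rad/s, so P_max = T_max·ω = 1.576×10^6 W.

1580 kW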